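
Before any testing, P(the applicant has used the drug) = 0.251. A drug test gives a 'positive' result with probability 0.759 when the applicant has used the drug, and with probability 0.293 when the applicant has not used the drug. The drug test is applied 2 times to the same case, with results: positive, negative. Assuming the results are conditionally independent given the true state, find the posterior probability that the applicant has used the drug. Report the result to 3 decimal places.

Let H be the event that the applicant has used the drug; start with P(H) = 0.251. P('positive'|H) = 0.759, P('positive'|¬H) = 0.293.
Update on result 1 ('positive'): P(H) ← 0.759·0.2510 / (0.759·0.2510 + 0.293·0.7490) = 0.19051/0.40997 = 0.4647.
Update on result 2 ('negative'): P(H) ← 0.241·0.4647 / (0.241·0.4647 + 0.707·0.5353) = 0.11199/0.49045 = 0.2283.

Posterior P(H) ≈ 0.228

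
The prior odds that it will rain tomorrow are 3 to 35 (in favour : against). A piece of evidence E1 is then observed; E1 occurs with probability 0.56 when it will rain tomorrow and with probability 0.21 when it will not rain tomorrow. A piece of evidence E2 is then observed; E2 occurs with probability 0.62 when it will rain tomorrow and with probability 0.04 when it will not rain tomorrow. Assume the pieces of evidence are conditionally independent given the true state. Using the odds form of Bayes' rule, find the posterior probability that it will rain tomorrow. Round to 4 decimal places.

Posterior probability ≈ 0.7799

Prior odds = 3/35 = 0.085714. In log-odds, ln(0.085714) = -2.4567.
Add log likelihood ratios: ln(2.6667) + ln(15.500) = 3.7217.
Posterior log-odds = 1.2649, so posterior odds = exp(1.2649) = 3.5429. Converting, P(H|E) = 3.5429/4.5429 = 0.7799.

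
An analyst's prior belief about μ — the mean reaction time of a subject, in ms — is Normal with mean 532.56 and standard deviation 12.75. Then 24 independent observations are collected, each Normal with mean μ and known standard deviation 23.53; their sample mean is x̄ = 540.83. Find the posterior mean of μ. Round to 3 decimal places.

Posterior mean ≈ 539.802

Prior precision 1/τ₀² = 1/12.75² = 0.00615148; data precision n/σ² = 24/23.53² = 0.0433478.
Posterior precision = 0.00615148 + 0.0433478 = 0.0494993.
Posterior mean = (0.00615148·532.56 + 0.0433478·540.83) / 0.0494993 = 539.802.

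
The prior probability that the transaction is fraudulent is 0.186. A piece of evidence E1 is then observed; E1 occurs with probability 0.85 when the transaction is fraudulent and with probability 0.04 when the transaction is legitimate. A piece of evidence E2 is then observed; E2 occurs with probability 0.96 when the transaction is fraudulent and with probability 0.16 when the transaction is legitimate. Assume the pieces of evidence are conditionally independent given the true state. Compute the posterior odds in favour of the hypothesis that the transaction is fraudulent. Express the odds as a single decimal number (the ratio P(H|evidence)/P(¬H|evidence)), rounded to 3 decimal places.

Posterior odds ≈ 29.134

Prior odds = 0.186/(1−0.186) = 0.22850.
Likelihood ratio for E1 = 0.85/0.04 = 21.250.
Likelihood ratio for E2 = 0.96/0.16 = 6.0000.
Posterior odds = prior odds × LR₁ × LR₂ = 29.134.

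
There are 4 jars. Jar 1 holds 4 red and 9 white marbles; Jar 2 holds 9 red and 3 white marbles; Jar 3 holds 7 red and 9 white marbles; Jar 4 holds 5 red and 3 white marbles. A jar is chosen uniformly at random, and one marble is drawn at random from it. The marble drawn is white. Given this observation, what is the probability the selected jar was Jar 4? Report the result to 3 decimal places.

P(white|Jar 1) = 0.6923; P(white|Jar 2) = 0.25; P(white|Jar 3) = 0.5625; P(white|Jar 4) = 0.375.
Prior × likelihood for each source: 0.25·0.6923=0.1731, 0.25·0.25=0.06250, 0.25·0.5625=0.1406, 0.25·0.375=0.09375. Summing gives P(white) = 0.46995.
P(Jar 4 | white) = 0.09375 / 0.46995 = 0.199.

Posterior probability ≈ 0.199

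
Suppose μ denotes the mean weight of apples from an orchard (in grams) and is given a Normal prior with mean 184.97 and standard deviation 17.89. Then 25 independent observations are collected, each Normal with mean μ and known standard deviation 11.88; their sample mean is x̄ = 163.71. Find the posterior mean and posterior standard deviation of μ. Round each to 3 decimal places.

With known σ, the Normal prior is conjugate. Weight on the data is w = (n/σ²)/(n/σ² + 1/τ₀²) = 0.177136/(0.177136+0.00312449) = 0.98267.
Posterior mean = w·x̄ + (1−w)·μ₀ = 0.98267·163.71 + 0.017333·184.97 = 164.079. Posterior variance = 1/(0.177136+0.00312449) = 5.54752, so SD = 2.355.

Posterior mean ≈ 164.079; posterior SD ≈ 2.355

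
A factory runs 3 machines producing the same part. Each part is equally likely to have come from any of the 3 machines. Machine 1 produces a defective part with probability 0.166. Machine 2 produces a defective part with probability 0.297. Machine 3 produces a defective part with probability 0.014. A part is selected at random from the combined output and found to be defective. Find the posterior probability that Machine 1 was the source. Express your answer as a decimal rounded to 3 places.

Posterior probability ≈ 0.348

Tabulate prior·likelihood by source: [1] prior 0.333333, lik 0.166, product 0.05533; [2] prior 0.333333, lik 0.297, product 0.09900; [3] prior 0.333333, lik 0.014, product 0.004667.
Normalizing constant = 0.15900; the posterior for Machine 1 is its product over the sum, 0.05533/0.15900 = 0.348.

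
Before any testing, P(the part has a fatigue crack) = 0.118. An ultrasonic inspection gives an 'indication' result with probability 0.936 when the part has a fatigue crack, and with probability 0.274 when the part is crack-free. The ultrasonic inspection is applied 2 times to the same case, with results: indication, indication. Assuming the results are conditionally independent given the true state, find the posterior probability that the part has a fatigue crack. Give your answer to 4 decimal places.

Posterior P(H) ≈ 0.6096

Let H be the event that the part has a fatigue crack; start with P(H) = 0.118. P('indication'|H) = 0.936, P('indication'|¬H) = 0.274.
Update on result 1 ('indication'): P(H) ← 0.936·0.1180 / (0.936·0.1180 + 0.274·0.8820) = 0.11045/0.35212 = 0.3137.
Update on result 2 ('indication'): P(H) ← 0.936·0.3137 / (0.936·0.3137 + 0.274·0.6863) = 0.29359/0.48165 = 0.6096.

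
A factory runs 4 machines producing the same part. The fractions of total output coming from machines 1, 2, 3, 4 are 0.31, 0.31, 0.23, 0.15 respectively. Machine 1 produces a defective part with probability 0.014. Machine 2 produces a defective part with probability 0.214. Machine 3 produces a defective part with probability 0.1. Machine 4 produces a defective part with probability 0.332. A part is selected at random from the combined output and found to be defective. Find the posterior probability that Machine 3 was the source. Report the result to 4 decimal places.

P(defective|M1) = 0.014; P(defective|M2) = 0.214; P(defective|M3) = 0.1; P(defective|M4) = 0.332.
Prior × likelihood for each source: 0.31·0.014=0.004340, 0.31·0.214=0.06634, 0.23·0.1=0.02300, 0.15·0.332=0.04980. Summing gives P(defective) = 0.14348.
P(Machine 3 | defective) = 0.02300 / 0.14348 = 0.1603.

Posterior probability ≈ 0.1603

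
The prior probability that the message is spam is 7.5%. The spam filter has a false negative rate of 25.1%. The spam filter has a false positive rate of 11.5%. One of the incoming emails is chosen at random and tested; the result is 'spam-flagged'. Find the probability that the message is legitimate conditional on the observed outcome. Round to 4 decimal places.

P(¬H | E) ≈ 0.6544

Write H for 'the message is spam'. Prior odds H:¬H = 0.075/0.925 = 0.081081. For the 'spam-flagged' outcome, the likelihood ratio is 0.749/0.115 = 6.5130.
Posterior odds = 0.081081 × 6.5130 = 0.52808, so P(H|E) = 0.52808/(1+0.52808) = 0.3456. Then P(¬H|E) = 1 − 0.3456 = 0.6544.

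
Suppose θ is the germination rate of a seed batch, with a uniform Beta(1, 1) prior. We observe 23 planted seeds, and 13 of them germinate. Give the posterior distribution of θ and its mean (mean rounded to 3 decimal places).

Observing 13 successes and 10 failures updates Beta(1, 1) by adding the success and failure counts to the two shape parameters: α = 1+13 = 14, β = 1+10 = 11.
E[θ | data] = 14/(14+11) = 0.560.

Posterior: Beta(14, 11); mean ≈ 0.560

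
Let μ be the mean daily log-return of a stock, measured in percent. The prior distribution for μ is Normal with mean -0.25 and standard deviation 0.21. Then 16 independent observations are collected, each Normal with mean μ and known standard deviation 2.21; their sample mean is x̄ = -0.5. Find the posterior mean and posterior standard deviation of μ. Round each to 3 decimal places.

Posterior mean ≈ -0.282; posterior SD ≈ 0.196

With known σ, the Normal prior is conjugate. Weight on the data is w = (n/σ²)/(n/σ² + 1/τ₀²) = 3.27594/(3.27594+22.6757) = 0.12623.
Posterior mean = w·x̄ + (1−w)·μ₀ = 0.12623·-0.5 + 0.87377·-0.25 = -0.282. Posterior variance = 1/(3.27594+22.6757) = 0.0385332, so SD = 0.196.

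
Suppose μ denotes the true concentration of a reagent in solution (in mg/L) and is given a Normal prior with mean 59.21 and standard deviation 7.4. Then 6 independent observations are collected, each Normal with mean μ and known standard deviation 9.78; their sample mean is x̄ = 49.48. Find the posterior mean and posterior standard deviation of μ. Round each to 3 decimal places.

Posterior mean ≈ 51.674; posterior SD ≈ 3.514

Prior precision 1/τ₀² = 1/7.4² = 0.0182615; data precision n/σ² = 6/9.78² = 0.0627297.
Posterior precision = 0.0182615 + 0.0627297 = 0.0809913, giving posterior SD = 1/√0.0809913 = 3.514.
Posterior mean = (0.0182615·59.21 + 0.0627297·49.48) / 0.0809913 = 51.674.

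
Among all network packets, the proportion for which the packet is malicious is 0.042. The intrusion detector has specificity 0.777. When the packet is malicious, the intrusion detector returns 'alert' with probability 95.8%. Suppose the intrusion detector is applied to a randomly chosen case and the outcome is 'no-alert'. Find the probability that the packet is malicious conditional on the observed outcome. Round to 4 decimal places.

Write H for 'the packet is malicious'. Prior odds H:¬H = 0.042/0.958 = 0.043841. For the 'no-alert' outcome, the likelihood ratio is 0.042/0.777 = 0.054054.
Posterior odds = 0.043841 × 0.054054 = 0.0023698, so P(H|E) = 0.0023698/(1+0.0023698) = 0.0024.

P(H | E) ≈ 0.0024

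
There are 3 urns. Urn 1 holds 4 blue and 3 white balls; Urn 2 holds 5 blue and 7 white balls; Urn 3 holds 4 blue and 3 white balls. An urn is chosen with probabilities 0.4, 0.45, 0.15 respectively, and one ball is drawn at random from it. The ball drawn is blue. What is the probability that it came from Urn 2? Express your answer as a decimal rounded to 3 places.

Posterior probability ≈ 0.374

P(blue|Urn 1) = 0.5714; P(blue|Urn 2) = 0.4167; P(blue|Urn 3) = 0.5714.
Prior × likelihood for each source: 0.4·0.5714=0.2286, 0.45·0.4167=0.1875, 0.15·0.5714=0.08571. Summing gives P(blue) = 0.50179.
P(Urn 2 | blue) = 0.1875 / 0.50179 = 0.374.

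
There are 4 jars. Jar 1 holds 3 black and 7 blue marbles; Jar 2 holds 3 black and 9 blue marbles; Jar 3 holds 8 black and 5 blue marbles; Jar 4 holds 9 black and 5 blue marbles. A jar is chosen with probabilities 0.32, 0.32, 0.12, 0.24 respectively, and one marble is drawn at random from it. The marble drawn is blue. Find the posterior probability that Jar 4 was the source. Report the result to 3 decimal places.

Posterior probability ≈ 0.144

Tabulate prior·likelihood by source: [1] prior 0.32, lik 0.7, product 0.2240; [2] prior 0.32, lik 0.75, product 0.2400; [3] prior 0.12, lik 0.3846, product 0.04615; [4] prior 0.24, lik 0.3571, product 0.08571.
Normalizing constant = 0.59587; the posterior for Jar 4 is its product over the sum, 0.08571/0.59587 = 0.144.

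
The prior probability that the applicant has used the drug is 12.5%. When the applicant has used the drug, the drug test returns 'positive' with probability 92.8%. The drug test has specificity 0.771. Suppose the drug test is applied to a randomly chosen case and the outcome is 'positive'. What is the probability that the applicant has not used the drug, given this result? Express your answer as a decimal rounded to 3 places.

P(¬H | E) ≈ 0.633

Let H be the event that the applicant has used the drug. P(H) = 0.125, so P(¬H) = 0.875. With E the 'positive' result, P(E|H) = 0.928 and P(E|¬H) = 0.229.
P(E) = 0.928·0.125 + 0.229·0.875 = 0.11600 + 0.20037 = 0.31638.
By Bayes' theorem, P(H|E) = 0.11600 / 0.31638 = 0.367. Hence P(¬H|E) = 1 − 0.367 = 0.633.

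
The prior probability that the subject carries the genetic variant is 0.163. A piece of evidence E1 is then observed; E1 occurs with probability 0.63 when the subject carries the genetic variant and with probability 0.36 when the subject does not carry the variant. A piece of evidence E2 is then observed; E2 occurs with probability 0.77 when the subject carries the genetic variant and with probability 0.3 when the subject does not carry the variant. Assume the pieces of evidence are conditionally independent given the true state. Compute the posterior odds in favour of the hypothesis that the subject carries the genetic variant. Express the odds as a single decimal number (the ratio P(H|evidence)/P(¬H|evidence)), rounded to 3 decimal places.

Posterior odds ≈ 0.875

Prior odds = 0.163/(1−0.163) = 0.19474. In log-odds, ln(0.19474) = -1.6361.
Add log likelihood ratios: ln(1.7500) + ln(2.5667) = 1.5022.
Posterior log-odds = -0.13385, so posterior odds = exp(-0.13385) = 0.87472.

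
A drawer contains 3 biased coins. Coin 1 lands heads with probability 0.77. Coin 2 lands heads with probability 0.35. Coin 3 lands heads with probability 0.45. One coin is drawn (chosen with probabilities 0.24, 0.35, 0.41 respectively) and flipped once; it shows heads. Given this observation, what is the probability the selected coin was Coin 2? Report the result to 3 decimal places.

P(heads|C1) = 0.77; P(heads|C2) = 0.35; P(heads|C3) = 0.45.
Prior × likelihood for each source: 0.24·0.77=0.1848, 0.35·0.35=0.1225, 0.41·0.45=0.1845. Summing gives P(heads) = 0.49180.
P(Coin 2 | heads) = 0.1225 / 0.49180 = 0.249.

Posterior probability ≈ 0.249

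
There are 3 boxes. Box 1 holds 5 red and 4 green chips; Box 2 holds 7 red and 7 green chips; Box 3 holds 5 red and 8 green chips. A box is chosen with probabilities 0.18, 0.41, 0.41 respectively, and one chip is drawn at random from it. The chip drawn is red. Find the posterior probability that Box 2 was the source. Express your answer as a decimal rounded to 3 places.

Tabulate prior·likelihood by source: [1] prior 0.18, lik 0.5556, product 0.1000; [2] prior 0.41, lik 0.5, product 0.2050; [3] prior 0.41, lik 0.3846, product 0.1577.
Normalizing constant = 0.46269; the posterior for Box 2 is its product over the sum, 0.2050/0.46269 = 0.443.

Posterior probability ≈ 0.443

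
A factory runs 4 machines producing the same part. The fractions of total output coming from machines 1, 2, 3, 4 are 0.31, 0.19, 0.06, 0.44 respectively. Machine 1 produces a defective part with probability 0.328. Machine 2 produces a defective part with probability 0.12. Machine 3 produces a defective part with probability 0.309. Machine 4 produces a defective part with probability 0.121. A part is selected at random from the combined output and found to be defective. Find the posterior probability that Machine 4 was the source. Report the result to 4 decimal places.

Posterior probability ≈ 0.2713

Tabulate prior·likelihood by source: [1] prior 0.31, lik 0.328, product 0.1017; [2] prior 0.19, lik 0.12, product 0.02280; [3] prior 0.06, lik 0.309, product 0.01854; [4] prior 0.44, lik 0.121, product 0.05324.
Normalizing constant = 0.19626; the posterior for Machine 4 is its product over the sum, 0.05324/0.19626 = 0.2713.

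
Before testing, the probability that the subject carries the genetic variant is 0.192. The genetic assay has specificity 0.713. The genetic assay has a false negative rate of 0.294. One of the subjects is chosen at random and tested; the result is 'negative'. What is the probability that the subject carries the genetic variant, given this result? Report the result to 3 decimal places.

P(H | E) ≈ 0.089

Write H for 'the subject carries the genetic variant'. Prior odds H:¬H = 0.192/0.808 = 0.23762. For the 'negative' outcome, the likelihood ratio is 0.294/0.713 = 0.41234.
Posterior odds = 0.23762 × 0.41234 = 0.097982, so P(H|E) = 0.097982/(1+0.097982) = 0.089.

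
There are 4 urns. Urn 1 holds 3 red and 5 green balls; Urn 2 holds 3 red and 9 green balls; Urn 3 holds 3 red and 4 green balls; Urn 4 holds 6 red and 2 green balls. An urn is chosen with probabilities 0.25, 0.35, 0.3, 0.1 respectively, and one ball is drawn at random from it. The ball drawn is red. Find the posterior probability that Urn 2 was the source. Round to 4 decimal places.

Posterior probability ≈ 0.2274

Tabulate prior·likelihood by source: [1] prior 0.25, lik 0.375, product 0.09375; [2] prior 0.35, lik 0.25, product 0.08750; [3] prior 0.3, lik 0.4286, product 0.1286; [4] prior 0.1, lik 0.75, product 0.07500.
Normalizing constant = 0.38482; the posterior for Urn 2 is its product over the sum, 0.08750/0.38482 = 0.2274.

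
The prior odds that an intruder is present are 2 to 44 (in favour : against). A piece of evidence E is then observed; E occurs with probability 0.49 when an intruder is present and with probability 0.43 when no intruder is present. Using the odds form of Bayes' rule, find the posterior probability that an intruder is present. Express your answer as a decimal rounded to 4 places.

Posterior probability ≈ 0.0492

Prior odds = 2/44 = 0.045455. In log-odds, ln(0.045455) = -3.0910.
Add log likelihood ratio: ln(1.1395) = 0.13062.
Posterior log-odds = -2.9604, so posterior odds = exp(-2.9604) = 0.051797. Converting, P(H|E) = 0.051797/1.0518 = 0.0492.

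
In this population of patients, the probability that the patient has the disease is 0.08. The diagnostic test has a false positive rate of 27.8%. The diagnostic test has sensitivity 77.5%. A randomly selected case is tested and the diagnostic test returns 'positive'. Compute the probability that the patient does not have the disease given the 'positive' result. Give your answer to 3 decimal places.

Write H for 'the patient has the disease'. Prior odds H:¬H = 0.08/0.92 = 0.086957. For the 'positive' outcome, the likelihood ratio is 0.775/0.278 = 2.7878.
Posterior odds = 0.086957 × 2.7878 = 0.24241, so P(H|E) = 0.24241/(1+0.24241) = 0.195. Then P(¬H|E) = 1 − 0.195 = 0.805.

P(¬H | E) ≈ 0.805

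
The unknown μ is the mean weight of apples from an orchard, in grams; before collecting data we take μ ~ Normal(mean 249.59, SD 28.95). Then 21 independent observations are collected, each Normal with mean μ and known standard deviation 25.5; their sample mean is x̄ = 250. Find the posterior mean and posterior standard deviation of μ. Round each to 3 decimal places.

With known σ, the Normal prior is conjugate. Weight on the data is w = (n/σ²)/(n/σ² + 1/τ₀²) = 0.0322953/(0.0322953+0.00119317) = 0.96437.
Posterior mean = w·x̄ + (1−w)·μ₀ = 0.96437·250 + 0.035629·249.59 = 249.985. Posterior variance = 1/(0.0322953+0.00119317) = 29.8610, so SD = 5.465.

Posterior mean ≈ 249.985; posterior SD ≈ 5.465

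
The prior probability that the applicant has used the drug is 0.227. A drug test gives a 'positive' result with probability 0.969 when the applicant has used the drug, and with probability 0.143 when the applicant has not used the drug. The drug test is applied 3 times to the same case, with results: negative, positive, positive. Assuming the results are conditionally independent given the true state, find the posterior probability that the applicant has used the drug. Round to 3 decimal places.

Posterior P(H) ≈ 0.328

Let H be the event that the applicant has used the drug; start with P(H) = 0.227. P('positive'|H) = 0.969, P('positive'|¬H) = 0.143.
Update on result 1 ('negative'): P(H) ← 0.031·0.2270 / (0.031·0.2270 + 0.857·0.7730) = 0.0070370/0.66950 = 0.0105.
Update on result 2 ('positive'): P(H) ← 0.969·0.0105 / (0.969·0.0105 + 0.143·0.9895) = 0.010185/0.15168 = 0.0671.
Update on result 3 ('positive'): P(H) ← 0.969·0.0671 / (0.969·0.0671 + 0.143·0.9329) = 0.065066/0.19846 = 0.3278.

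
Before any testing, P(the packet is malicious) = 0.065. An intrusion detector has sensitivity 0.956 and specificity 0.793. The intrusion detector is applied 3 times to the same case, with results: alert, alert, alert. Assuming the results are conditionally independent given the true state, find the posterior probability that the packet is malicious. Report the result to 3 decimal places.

Let H be the event that the packet is malicious; start with P(H) = 0.065. P('alert'|H) = 0.956, P('alert'|¬H) = 0.207.
Update on result 1 ('alert'): P(H) ← 0.956·0.0650 / (0.956·0.0650 + 0.207·0.9350) = 0.062140/0.25568 = 0.2430.
Update on result 2 ('alert'): P(H) ← 0.956·0.2430 / (0.956·0.2430 + 0.207·0.7570) = 0.23234/0.38903 = 0.5972.
Update on result 3 ('alert'): P(H) ← 0.956·0.5972 / (0.956·0.5972 + 0.207·0.4028) = 0.57095/0.65432 = 0.8726.

Posterior P(H) ≈ 0.873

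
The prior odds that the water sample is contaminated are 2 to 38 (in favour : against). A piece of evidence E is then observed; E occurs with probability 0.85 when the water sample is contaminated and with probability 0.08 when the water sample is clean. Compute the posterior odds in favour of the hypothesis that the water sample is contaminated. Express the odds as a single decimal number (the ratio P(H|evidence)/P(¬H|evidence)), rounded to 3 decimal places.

Posterior odds ≈ 0.559

Prior odds = 2/38 = 0.052632.
Likelihood ratio for E = 0.85/0.08 = 10.625.
Posterior odds = prior odds × LR = 0.55921.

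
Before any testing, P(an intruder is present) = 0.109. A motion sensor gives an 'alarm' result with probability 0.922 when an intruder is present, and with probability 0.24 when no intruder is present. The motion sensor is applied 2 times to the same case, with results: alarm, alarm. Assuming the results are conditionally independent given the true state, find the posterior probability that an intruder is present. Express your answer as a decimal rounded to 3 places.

Let H be the event that an intruder is present; start with P(H) = 0.109. P('alarm'|H) = 0.922, P('alarm'|¬H) = 0.24.
Update on result 1 ('alarm'): P(H) ← 0.922·0.1090 / (0.922·0.1090 + 0.24·0.8910) = 0.10050/0.31434 = 0.3197.
Update on result 2 ('alarm'): P(H) ← 0.922·0.3197 / (0.922·0.3197 + 0.24·0.6803) = 0.29478/0.45804 = 0.6436.

Posterior P(H) ≈ 0.644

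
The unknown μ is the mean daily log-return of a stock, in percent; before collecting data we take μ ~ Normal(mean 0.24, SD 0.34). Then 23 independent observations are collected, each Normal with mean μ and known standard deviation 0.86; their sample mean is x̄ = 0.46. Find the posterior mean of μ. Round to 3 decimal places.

Posterior mean ≈ 0.412

Prior precision 1/τ₀² = 1/0.34² = 8.65052; data precision n/σ² = 23/0.86² = 31.0979.
Posterior precision = 8.65052 + 31.0979 = 39.7484.
Posterior mean = (8.65052·0.24 + 31.0979·0.46) / 39.7484 = 0.412.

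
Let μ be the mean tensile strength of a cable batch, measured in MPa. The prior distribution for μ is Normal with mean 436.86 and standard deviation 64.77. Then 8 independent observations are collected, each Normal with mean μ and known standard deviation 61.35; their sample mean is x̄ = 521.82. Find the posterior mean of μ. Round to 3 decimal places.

With known σ, the Normal prior is conjugate. Weight on the data is w = (n/σ²)/(n/σ² + 1/τ₀²) = 0.00212550/(0.00212550+0.00023837) = 0.89916.
Posterior mean = w·x̄ + (1−w)·μ₀ = 0.89916·521.82 + 0.10084·436.86 = 513.253.

Posterior mean ≈ 513.253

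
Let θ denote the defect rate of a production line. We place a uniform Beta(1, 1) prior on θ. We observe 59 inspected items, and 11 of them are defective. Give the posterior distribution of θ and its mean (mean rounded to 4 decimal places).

Posterior: Beta(12, 49); mean ≈ 0.1967

The binomial likelihood is conjugate to the Beta prior: with 11 successes and 48 failures, the posterior is Beta(1+11, 1+48) = Beta(12, 49).
E[θ | data] = 12/(12+49) = 0.1967.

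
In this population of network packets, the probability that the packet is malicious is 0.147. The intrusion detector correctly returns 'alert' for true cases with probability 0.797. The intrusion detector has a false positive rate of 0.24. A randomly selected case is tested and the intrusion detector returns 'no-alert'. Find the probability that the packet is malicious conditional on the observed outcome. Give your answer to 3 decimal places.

Write H for 'the packet is malicious'. Prior odds H:¬H = 0.147/0.853 = 0.17233. For the 'no-alert' outcome, the likelihood ratio is 0.203/0.76 = 0.26711.
Posterior odds = 0.17233 × 0.26711 = 0.046031, so P(H|E) = 0.046031/(1+0.046031) = 0.044.

P(H | E) ≈ 0.044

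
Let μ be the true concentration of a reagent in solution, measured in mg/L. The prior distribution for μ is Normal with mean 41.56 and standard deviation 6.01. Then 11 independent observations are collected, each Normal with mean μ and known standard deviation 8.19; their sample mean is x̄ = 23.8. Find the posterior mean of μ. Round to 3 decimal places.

Prior precision 1/τ₀² = 1/6.01² = 0.0276854; data precision n/σ² = 11/8.19² = 0.163993.
Posterior precision = 0.0276854 + 0.163993 = 0.191678.
Posterior mean = (0.0276854·41.56 + 0.163993·23.8) / 0.191678 = 26.365.

Posterior mean ≈ 26.365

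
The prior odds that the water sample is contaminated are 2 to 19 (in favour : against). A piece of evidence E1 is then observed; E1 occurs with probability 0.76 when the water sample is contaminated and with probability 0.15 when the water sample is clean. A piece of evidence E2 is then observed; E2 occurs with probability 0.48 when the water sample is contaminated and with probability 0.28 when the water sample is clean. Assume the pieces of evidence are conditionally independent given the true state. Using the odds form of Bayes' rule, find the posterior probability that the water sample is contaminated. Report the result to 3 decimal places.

Posterior probability ≈ 0.478

Prior odds = 2/19 = 0.10526.
Likelihood ratio for E1 = 0.76/0.15 = 5.0667.
Likelihood ratio for E2 = 0.48/0.28 = 1.7143.
Posterior odds = prior odds × LR₁ × LR₂ = 0.91429.
Posterior probability = odds/(1+odds) = 0.91429/1.9143 = 0.478.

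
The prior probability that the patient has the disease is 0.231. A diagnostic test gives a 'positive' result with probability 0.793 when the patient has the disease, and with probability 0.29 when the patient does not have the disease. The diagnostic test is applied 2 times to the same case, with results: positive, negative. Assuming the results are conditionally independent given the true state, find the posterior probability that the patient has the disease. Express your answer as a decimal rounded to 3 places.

Posterior P(H) ≈ 0.193

With H the event that the patient has the disease, the joint likelihood of the observed sequence is P(data|H) = 0.793·0.207 = 0.16415 and P(data|¬H) = 0.29·0.71 = 0.20590.
Bayes: P(H|data) = 0.231·0.16415 / (0.231·0.16415 + 0.769·0.20590) = 0.037919/0.19626 = 0.1932.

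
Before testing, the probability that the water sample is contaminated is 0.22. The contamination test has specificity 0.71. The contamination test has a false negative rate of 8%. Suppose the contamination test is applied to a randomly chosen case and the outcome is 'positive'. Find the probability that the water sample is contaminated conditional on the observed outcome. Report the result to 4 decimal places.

P(H | E) ≈ 0.4722

Write H for 'the water sample is contaminated'. Prior odds H:¬H = 0.22/0.78 = 0.28205. For the 'positive' outcome, the likelihood ratio is 0.92/0.29 = 3.1724.
Posterior odds = 0.28205 × 3.1724 = 0.89478, so P(H|E) = 0.89478/(1+0.89478) = 0.4722.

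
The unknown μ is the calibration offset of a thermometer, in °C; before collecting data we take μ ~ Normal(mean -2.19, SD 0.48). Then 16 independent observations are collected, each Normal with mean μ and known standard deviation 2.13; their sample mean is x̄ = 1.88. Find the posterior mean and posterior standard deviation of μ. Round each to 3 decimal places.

Prior precision 1/τ₀² = 1/0.48² = 4.34028; data precision n/σ² = 16/2.13² = 3.52664.
Posterior precision = 4.34028 + 3.52664 = 7.86691, giving posterior SD = 1/√7.86691 = 0.357.
Posterior mean = (4.34028·-2.19 + 3.52664·1.88) / 7.86691 = -0.365.

Posterior mean ≈ -0.365; posterior SD ≈ 0.357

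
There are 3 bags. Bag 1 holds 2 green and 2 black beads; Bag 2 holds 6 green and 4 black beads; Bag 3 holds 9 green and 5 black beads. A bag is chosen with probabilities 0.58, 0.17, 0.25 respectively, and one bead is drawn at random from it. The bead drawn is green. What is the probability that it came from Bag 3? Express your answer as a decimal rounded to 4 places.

P(green|Bag 1) = 0.5; P(green|Bag 2) = 0.6; P(green|Bag 3) = 0.6429.
Prior × likelihood for each source: 0.58·0.5=0.2900, 0.17·0.6=0.1020, 0.25·0.6429=0.1607. Summing gives P(green) = 0.55271.
P(Bag 3 | green) = 0.1607 / 0.55271 = 0.2908.

Posterior probability ≈ 0.2908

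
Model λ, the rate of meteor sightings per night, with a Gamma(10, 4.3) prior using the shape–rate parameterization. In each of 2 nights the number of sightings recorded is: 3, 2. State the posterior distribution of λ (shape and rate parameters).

Posterior: Gamma(shape=15, rate=6.3)

Total count ∑xᵢ = 5 over n = 2 nights.
Gamma is conjugate to the Poisson likelihood: posterior is Gamma(shape = 10+5 = 15, rate = 4.3+2 = 6.3).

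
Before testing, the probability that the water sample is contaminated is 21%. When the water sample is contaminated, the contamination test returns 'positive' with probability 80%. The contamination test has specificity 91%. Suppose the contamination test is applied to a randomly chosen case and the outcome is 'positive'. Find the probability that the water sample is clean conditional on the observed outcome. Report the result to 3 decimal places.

Let H be the event that the water sample is contaminated. P(H) = 0.21, so P(¬H) = 0.79. With E the 'positive' result, P(E|H) = 0.8 and P(E|¬H) = 0.09.
P(E) = 0.8·0.21 + 0.09·0.79 = 0.16800 + 0.071100 = 0.23910.
By Bayes' theorem, P(H|E) = 0.16800 / 0.23910 = 0.703. Hence P(¬H|E) = 1 − 0.703 = 0.297.

P(¬H | E) ≈ 0.297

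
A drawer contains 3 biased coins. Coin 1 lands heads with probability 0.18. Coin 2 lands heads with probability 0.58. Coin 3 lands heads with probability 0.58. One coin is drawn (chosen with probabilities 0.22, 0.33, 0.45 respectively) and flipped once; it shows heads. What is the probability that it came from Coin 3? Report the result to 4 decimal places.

Posterior probability ≈ 0.5305

P(heads|C1) = 0.18; P(heads|C2) = 0.58; P(heads|C3) = 0.58.
Prior × likelihood for each source: 0.22·0.18=0.03960, 0.33·0.58=0.1914, 0.45·0.58=0.2610. Summing gives P(heads) = 0.49200.
P(Coin 3 | heads) = 0.2610 / 0.49200 = 0.5305.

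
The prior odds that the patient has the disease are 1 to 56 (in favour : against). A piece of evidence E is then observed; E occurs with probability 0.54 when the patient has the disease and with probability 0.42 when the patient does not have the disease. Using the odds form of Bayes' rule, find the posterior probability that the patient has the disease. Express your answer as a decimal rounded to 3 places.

Prior odds = 1/56 = 0.017857. In log-odds, ln(0.017857) = -4.0254.
Add log likelihood ratio: ln(1.2857) = 0.25131.
Posterior log-odds = -3.7740, so posterior odds = exp(-3.7740) = 0.022959. Converting, P(H|E) = 0.022959/1.0230 = 0.022.

Posterior probability ≈ 0.022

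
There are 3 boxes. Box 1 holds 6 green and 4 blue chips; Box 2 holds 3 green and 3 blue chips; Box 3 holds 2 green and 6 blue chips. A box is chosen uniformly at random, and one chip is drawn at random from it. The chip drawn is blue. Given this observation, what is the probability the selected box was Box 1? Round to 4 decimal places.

Posterior probability ≈ 0.2424

P(blue|Box 1) = 0.4; P(blue|Box 2) = 0.5; P(blue|Box 3) = 0.75.
Prior × likelihood for each source: 0.333333·0.4=0.1333, 0.333333·0.5=0.1667, 0.333333·0.75=0.2500. Summing gives P(blue) = 0.55000.
P(Box 1 | blue) = 0.1333 / 0.55000 = 0.2424.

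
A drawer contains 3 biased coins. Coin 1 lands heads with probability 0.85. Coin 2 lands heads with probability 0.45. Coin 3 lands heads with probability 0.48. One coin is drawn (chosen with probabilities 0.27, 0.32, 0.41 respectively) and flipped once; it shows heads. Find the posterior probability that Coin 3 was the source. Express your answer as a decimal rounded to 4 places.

Posterior probability ≈ 0.3451

Tabulate prior·likelihood by source: [1] prior 0.27, lik 0.85, product 0.2295; [2] prior 0.32, lik 0.45, product 0.1440; [3] prior 0.41, lik 0.48, product 0.1968.
Normalizing constant = 0.57030; the posterior for Coin 3 is its product over the sum, 0.1968/0.57030 = 0.3451.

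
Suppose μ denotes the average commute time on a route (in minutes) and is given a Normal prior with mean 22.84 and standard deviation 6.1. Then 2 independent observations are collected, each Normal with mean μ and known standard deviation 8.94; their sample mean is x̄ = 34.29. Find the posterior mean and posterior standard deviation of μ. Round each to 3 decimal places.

With known σ, the Normal prior is conjugate. Weight on the data is w = (n/σ²)/(n/σ² + 1/τ₀²) = 0.0250239/(0.0250239+0.0268745) = 0.48217.
Posterior mean = w·x̄ + (1−w)·μ₀ = 0.48217·34.29 + 0.51783·22.84 = 28.361. Posterior variance = 1/(0.0250239+0.0268745) = 19.2684, so SD = 4.390.

Posterior mean ≈ 28.361; posterior SD ≈ 4.390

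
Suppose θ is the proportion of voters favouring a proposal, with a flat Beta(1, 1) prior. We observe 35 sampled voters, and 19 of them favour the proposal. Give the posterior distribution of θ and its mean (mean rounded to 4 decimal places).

Observing 19 successes and 16 failures updates Beta(1, 1) by adding the success and failure counts to the two shape parameters: α = 1+19 = 20, β = 1+16 = 17.
Posterior mean = α/(α+β) = 20/37 = 0.5405.

Posterior: Beta(20, 17); mean ≈ 0.5405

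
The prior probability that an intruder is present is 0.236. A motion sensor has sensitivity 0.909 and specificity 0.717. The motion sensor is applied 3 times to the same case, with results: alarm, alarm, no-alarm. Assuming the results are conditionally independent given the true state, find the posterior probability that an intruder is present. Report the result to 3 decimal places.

Posterior P(H) ≈ 0.288

With H the event that an intruder is present, the joint likelihood of the observed sequence is P(data|H) = 0.909·0.909·0.091 = 0.075192 and P(data|¬H) = 0.283·0.283·0.717 = 0.057424.
Bayes: P(H|data) = 0.236·0.075192 / (0.236·0.075192 + 0.764·0.057424) = 0.017745/0.061617 = 0.2880.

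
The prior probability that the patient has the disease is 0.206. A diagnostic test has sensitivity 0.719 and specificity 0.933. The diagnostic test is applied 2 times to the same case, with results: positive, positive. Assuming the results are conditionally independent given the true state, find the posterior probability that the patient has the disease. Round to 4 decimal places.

With H the event that the patient has the disease, the joint likelihood of the observed sequence is P(data|H) = 0.719·0.719 = 0.51696 and P(data|¬H) = 0.067·0.067 = 0.0044890.
Bayes: P(H|data) = 0.206·0.51696 / (0.206·0.51696 + 0.794·0.0044890) = 0.10649/0.11006 = 0.9676.

Posterior P(H) ≈ 0.9676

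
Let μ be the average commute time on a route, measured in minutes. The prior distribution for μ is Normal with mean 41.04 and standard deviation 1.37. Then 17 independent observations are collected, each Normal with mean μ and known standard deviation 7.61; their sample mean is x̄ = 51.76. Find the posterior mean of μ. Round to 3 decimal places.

With known σ, the Normal prior is conjugate. Weight on the data is w = (n/σ²)/(n/σ² + 1/τ₀²) = 0.293548/(0.293548+0.532793) = 0.35524.
Posterior mean = w·x̄ + (1−w)·μ₀ = 0.35524·51.76 + 0.64476·41.04 = 44.848.

Posterior mean ≈ 44.848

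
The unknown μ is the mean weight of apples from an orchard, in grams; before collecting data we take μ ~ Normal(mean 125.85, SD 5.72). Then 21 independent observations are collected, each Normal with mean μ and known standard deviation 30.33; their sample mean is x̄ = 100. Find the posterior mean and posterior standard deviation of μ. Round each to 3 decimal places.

Prior precision 1/τ₀² = 1/5.72² = 0.0305638; data precision n/σ² = 21/30.33² = 0.0228283.
Posterior precision = 0.0305638 + 0.0228283 = 0.0533922, giving posterior SD = 1/√0.0533922 = 4.328.
Posterior mean = (0.0305638·125.85 + 0.0228283·100) / 0.0533922 = 114.798.

Posterior mean ≈ 114.798; posterior SD ≈ 4.328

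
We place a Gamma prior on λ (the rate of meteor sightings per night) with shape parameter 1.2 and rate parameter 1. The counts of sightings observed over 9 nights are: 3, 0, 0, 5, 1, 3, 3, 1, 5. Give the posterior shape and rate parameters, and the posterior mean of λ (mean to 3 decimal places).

The Poisson likelihood adds the total count to the shape and the number of exposure periods to the rate. Here ∑xᵢ = 21 and n = 9, so shape 1.2→22.2 and rate 1→10.
Posterior mean = shape/rate = 22.2/10 = 2.220.

Posterior: Gamma(shape=22.2, rate=10); mean ≈ 2.220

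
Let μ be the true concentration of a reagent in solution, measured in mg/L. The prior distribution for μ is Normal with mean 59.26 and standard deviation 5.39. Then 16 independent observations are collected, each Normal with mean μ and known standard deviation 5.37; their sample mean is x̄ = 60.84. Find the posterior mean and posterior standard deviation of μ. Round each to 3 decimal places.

Posterior mean ≈ 60.748; posterior SD ≈ 1.303

Prior precision 1/τ₀² = 1/5.39² = 0.0344209; data precision n/σ² = 16/5.37² = 0.554845.
Posterior precision = 0.0344209 + 0.554845 = 0.589266, giving posterior SD = 1/√0.589266 = 1.303.
Posterior mean = (0.0344209·59.26 + 0.554845·60.84) / 0.589266 = 60.748.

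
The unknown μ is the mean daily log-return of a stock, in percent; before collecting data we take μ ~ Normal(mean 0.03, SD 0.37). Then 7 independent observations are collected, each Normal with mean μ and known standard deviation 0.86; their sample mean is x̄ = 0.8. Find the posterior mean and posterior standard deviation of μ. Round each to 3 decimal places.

Prior precision 1/τ₀² = 1/0.37² = 7.30460; data precision n/σ² = 7/0.86² = 9.46458.
Posterior precision = 7.30460 + 9.46458 = 16.7692, giving posterior SD = 1/√16.7692 = 0.244.
Posterior mean = (7.30460·0.03 + 9.46458·0.8) / 16.7692 = 0.465.

Posterior mean ≈ 0.465; posterior SD ≈ 0.244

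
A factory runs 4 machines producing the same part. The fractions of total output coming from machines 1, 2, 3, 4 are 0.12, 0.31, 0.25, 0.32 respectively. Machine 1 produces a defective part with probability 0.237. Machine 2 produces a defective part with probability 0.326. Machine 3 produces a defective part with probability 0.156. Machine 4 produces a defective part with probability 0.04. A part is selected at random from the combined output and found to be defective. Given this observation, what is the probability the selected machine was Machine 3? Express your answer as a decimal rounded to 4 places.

Posterior probability ≈ 0.2151

P(defective|M1) = 0.237; P(defective|M2) = 0.326; P(defective|M3) = 0.156; P(defective|M4) = 0.04.
Prior × likelihood for each source: 0.12·0.237=0.02844, 0.31·0.326=0.1011, 0.25·0.156=0.03900, 0.32·0.04=0.01280. Summing gives P(defective) = 0.18130.
P(Machine 3 | defective) = 0.03900 / 0.18130 = 0.2151.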